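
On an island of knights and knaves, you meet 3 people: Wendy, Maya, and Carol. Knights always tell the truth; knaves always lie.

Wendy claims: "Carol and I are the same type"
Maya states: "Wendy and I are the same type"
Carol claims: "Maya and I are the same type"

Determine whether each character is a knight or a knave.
Wendy is a knight.
Maya is a knight.
Carol is a knight.

Verification:
- Wendy (knight) says "Carol and I are the same type" - this is TRUE because Wendy is a knight and Carol is a knight.
- Maya (knight) says "Wendy and I are the same type" - this is TRUE because Maya is a knight and Wendy is a knight.
- Carol (knight) says "Maya and I are the same type" - this is TRUE because Carol is a knight and Maya is a knight.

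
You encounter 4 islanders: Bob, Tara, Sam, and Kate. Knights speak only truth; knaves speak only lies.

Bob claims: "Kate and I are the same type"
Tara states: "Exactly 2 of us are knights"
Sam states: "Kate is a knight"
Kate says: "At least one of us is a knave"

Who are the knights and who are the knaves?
Bob is a knight.
Tara is a knave.
Sam is a knight.
Kate is a knight.

Verification:
- Bob (knight) says "Kate and I are the same type" - this is TRUE because Bob is a knight and Kate is a knight.
- Tara (knave) says "Exactly 2 of us are knights" - this is FALSE (a lie) because there are 3 knights.
- Sam (knight) says "Kate is a knight" - this is TRUE because Kate is a knight.
- Kate (knight) says "At least one of us is a knave" - this is TRUE because Tara is a knave.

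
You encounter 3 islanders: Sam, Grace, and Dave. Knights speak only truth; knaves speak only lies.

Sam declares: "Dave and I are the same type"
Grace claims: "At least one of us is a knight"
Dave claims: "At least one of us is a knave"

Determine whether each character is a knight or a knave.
Sam is a knave.
Grace is a knight.
Dave is a knight.

Verification:
- Sam (knave) says "Dave and I are the same type" - this is FALSE (a lie) because Sam is a knave and Dave is a knight.
- Grace (knight) says "At least one of us is a knight" - this is TRUE because Grace and Dave are knights.
- Dave (knight) says "At least one of us is a knave" - this is TRUE because Sam is a knave.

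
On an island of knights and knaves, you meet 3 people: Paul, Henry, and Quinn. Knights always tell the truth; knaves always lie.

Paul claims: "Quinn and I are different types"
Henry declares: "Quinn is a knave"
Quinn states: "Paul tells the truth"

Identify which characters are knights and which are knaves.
Paul is a knave.
Henry is a knight.
Quinn is a knave.

Verification:
- Paul (knave) says "Quinn and I are different types" - this is FALSE (a lie) because Paul is a knave and Quinn is a knave.
- Henry (knight) says "Quinn is a knave" - this is TRUE because Quinn is a knave.
- Quinn (knave) says "Paul tells the truth" - this is FALSE (a lie) because Paul is a knave.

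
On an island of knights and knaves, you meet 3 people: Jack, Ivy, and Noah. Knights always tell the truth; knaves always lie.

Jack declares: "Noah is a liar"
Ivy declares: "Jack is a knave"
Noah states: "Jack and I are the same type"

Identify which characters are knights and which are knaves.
Jack is a knight.
Ivy is a knave.
Noah is a knave.

Verification:
- Jack (knight) says "Noah is a liar" - this is TRUE because Noah is a knave.
- Ivy (knave) says "Jack is a knave" - this is FALSE (a lie) because Jack is a knight.
- Noah (knave) says "Jack and I are the same type" - this is FALSE (a lie) because Noah is a knave and Jack is a knight.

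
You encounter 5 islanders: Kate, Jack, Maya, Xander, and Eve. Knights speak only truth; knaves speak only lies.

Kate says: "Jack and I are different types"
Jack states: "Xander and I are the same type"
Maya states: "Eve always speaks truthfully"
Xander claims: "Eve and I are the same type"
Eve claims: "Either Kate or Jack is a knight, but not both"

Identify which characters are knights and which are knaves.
Kate is a knight.
Jack is a knave.
Maya is a knight.
Xander is a knight.
Eve is a knight.

Verification:
- Kate (knight) says "Jack and I are different types" - this is TRUE because Kate is a knight and Jack is a knave.
- Jack (knave) says "Xander and I are the same type" - this is FALSE (a lie) because Jack is a knave and Xander is a knight.
- Maya (knight) says "Eve always speaks truthfully" - this is TRUE because Eve is a knight.
- Xander (knight) says "Eve and I are the same type" - this is TRUE because Xander is a knight and Eve is a knight.
- Eve (knight) says "Either Kate or Jack is a knight, but not both" - this is TRUE because Kate is a knight and Jack is a knave.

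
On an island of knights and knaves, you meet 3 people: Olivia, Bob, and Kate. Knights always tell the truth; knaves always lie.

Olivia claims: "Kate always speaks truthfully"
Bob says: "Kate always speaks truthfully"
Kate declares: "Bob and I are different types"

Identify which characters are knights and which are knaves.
Olivia is a knave.
Bob is a knave.
Kate is a knave.

Verification:
- Olivia (knave) says "Kate always speaks truthfully" - this is FALSE (a lie) because Kate is a knave.
- Bob (knave) says "Kate always speaks truthfully" - this is FALSE (a lie) because Kate is a knave.
- Kate (knave) says "Bob and I are different types" - this is FALSE (a lie) because Kate is a knave and Bob is a knave.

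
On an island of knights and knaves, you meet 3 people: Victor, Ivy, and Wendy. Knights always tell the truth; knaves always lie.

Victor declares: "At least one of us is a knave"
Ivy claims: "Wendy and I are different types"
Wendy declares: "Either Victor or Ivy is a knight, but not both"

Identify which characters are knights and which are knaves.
Victor is a knight.
Ivy is a knight.
Wendy is a knave.

Verification:
- Victor (knight) says "At least one of us is a knave" - this is TRUE because Wendy is a knave.
- Ivy (knight) says "Wendy and I are different types" - this is TRUE because Ivy is a knight and Wendy is a knave.
- Wendy (knave) says "Either Victor or Ivy is a knight, but not both" - this is FALSE (a lie) because Victor is a knight and Ivy is a knight.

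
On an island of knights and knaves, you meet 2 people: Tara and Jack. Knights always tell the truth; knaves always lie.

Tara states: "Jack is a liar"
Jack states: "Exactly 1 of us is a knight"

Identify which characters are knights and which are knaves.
Tara is a knave.
Jack is a knight.

Verification:
- Tara (knave) says "Jack is a liar" - this is FALSE (a lie) because Jack is a knight.
- Jack (knight) says "Exactly 1 of us is a knight" - this is TRUE because there are 1 knights.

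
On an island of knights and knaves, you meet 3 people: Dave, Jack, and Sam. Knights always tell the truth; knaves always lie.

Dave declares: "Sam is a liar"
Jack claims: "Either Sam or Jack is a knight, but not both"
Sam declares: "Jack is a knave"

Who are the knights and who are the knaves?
Dave is a knight.
Jack is a knight.
Sam is a knave.

Verification:
- Dave (knight) says "Sam is a liar" - this is TRUE because Sam is a knave.
- Jack (knight) says "Either Sam or Jack is a knight, but not both" - this is TRUE because Sam is a knave and Jack is a knight.
- Sam (knave) says "Jack is a knave" - this is FALSE (a lie) because Jack is a knight.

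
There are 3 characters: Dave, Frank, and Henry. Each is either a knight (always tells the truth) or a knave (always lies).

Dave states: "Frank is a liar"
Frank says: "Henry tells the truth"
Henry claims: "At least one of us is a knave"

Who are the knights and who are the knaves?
Dave is a knave.
Frank is a knight.
Henry is a knight.

Verification:
- Dave (knave) says "Frank is a liar" - this is FALSE (a lie) because Frank is a knight.
- Frank (knight) says "Henry tells the truth" - this is TRUE because Henry is a knight.
- Henry (knight) says "At least one of us is a knave" - this is TRUE because Dave is a knave.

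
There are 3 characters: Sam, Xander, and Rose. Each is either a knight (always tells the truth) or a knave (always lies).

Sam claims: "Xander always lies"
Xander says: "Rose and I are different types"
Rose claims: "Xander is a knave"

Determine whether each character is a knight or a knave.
Sam is a knave.
Xander is a knight.
Rose is a knave.

Verification:
- Sam (knave) says "Xander always lies" - this is FALSE (a lie) because Xander is a knight.
- Xander (knight) says "Rose and I are different types" - this is TRUE because Xander is a knight and Rose is a knave.
- Rose (knave) says "Xander is a knave" - this is FALSE (a lie) because Xander is a knight.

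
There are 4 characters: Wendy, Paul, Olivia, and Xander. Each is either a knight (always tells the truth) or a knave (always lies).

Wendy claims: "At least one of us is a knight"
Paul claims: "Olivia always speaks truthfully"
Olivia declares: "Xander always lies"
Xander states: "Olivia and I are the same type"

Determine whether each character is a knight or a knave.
Wendy is a knight.
Paul is a knight.
Olivia is a knight.
Xander is a knave.

Verification:
- Wendy (knight) says "At least one of us is a knight" - this is TRUE because Wendy, Paul, and Olivia are knights.
- Paul (knight) says "Olivia always speaks truthfully" - this is TRUE because Olivia is a knight.
- Olivia (knight) says "Xander always lies" - this is TRUE because Xander is a knave.
- Xander (knave) says "Olivia and I are the same type" - this is FALSE (a lie) because Xander is a knave and Olivia is a knight.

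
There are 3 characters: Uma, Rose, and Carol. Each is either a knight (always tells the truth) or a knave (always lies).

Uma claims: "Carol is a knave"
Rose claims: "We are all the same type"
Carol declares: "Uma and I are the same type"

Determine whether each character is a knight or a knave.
Uma is a knight.
Rose is a knave.
Carol is a knave.

Verification:
- Uma (knight) says "Carol is a knave" - this is TRUE because Carol is a knave.
- Rose (knave) says "We are all the same type" - this is FALSE (a lie) because Uma is a knight and Rose and Carol are knaves.
- Carol (knave) says "Uma and I are the same type" - this is FALSE (a lie) because Carol is a knave and Uma is a knight.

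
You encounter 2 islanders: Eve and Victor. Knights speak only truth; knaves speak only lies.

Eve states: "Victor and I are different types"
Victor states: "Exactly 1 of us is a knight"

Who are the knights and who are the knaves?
Eve is a knave.
Victor is a knave.

Verification:
- Eve (knave) says "Victor and I are different types" - this is FALSE (a lie) because Eve is a knave and Victor is a knave.
- Victor (knave) says "Exactly 1 of us is a knight" - this is FALSE (a lie) because there are 0 knights.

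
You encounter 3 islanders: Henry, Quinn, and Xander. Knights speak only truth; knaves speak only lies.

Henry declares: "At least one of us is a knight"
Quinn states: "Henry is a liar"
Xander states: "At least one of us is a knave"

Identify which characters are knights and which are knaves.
Henry is a knight.
Quinn is a knave.
Xander is a knight.

Verification:
- Henry (knight) says "At least one of us is a knight" - this is TRUE because Henry and Xander are knights.
- Quinn (knave) says "Henry is a liar" - this is FALSE (a lie) because Henry is a knight.
- Xander (knight) says "At least one of us is a knave" - this is TRUE because Quinn is a knave.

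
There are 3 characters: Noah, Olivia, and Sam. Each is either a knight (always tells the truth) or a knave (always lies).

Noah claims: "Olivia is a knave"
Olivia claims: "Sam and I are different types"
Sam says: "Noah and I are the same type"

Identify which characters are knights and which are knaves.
Noah is a knight.
Olivia is a knave.
Sam is a knave.

Verification:
- Noah (knight) says "Olivia is a knave" - this is TRUE because Olivia is a knave.
- Olivia (knave) says "Sam and I are different types" - this is FALSE (a lie) because Olivia is a knave and Sam is a knave.
- Sam (knave) says "Noah and I are the same type" - this is FALSE (a lie) because Sam is a knave and Noah is a knight.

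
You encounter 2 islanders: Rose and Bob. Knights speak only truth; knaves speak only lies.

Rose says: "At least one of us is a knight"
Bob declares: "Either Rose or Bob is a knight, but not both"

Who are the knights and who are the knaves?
Rose is a knave.
Bob is a knave.

Verification:
- Rose (knave) says "At least one of us is a knight" - this is FALSE (a lie) because no one is a knight.
- Bob (knave) says "Either Rose or Bob is a knight, but not both" - this is FALSE (a lie) because Rose is a knave and Bob is a knave.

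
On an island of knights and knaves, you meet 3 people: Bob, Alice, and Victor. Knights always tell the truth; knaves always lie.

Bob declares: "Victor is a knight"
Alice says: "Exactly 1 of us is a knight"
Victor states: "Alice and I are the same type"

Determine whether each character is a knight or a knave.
Bob is a knave.
Alice is a knight.
Victor is a knave.

Verification:
- Bob (knave) says "Victor is a knight" - this is FALSE (a lie) because Victor is a knave.
- Alice (knight) says "Exactly 1 of us is a knight" - this is TRUE because there are 1 knights.
- Victor (knave) says "Alice and I are the same type" - this is FALSE (a lie) because Victor is a knave and Alice is a knight.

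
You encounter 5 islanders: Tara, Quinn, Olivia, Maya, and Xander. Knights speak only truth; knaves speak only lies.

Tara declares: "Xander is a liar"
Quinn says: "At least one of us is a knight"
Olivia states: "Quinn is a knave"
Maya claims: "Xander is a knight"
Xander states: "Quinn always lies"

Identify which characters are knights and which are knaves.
Tara is a knight.
Quinn is a knight.
Olivia is a knave.
Maya is a knave.
Xander is a knave.

Verification:
- Tara (knight) says "Xander is a liar" - this is TRUE because Xander is a knave.
- Quinn (knight) says "At least one of us is a knight" - this is TRUE because Tara and Quinn are knights.
- Olivia (knave) says "Quinn is a knave" - this is FALSE (a lie) because Quinn is a knight.
- Maya (knave) says "Xander is a knight" - this is FALSE (a lie) because Xander is a knave.
- Xander (knave) says "Quinn always lies" - this is FALSE (a lie) because Quinn is a knight.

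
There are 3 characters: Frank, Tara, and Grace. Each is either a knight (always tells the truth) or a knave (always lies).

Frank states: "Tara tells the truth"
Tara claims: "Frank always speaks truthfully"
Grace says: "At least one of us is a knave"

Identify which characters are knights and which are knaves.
Frank is a knave.
Tara is a knave.
Grace is a knight.

Verification:
- Frank (knave) says "Tara tells the truth" - this is FALSE (a lie) because Tara is a knave.
- Tara (knave) says "Frank always speaks truthfully" - this is FALSE (a lie) because Frank is a knave.
- Grace (knight) says "At least one of us is a knave" - this is TRUE because Frank and Tara are knaves.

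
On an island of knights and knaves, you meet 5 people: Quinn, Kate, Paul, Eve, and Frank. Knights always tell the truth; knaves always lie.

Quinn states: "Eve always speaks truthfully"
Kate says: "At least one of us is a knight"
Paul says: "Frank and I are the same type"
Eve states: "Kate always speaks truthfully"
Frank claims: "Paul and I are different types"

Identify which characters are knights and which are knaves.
Quinn is a knight.
Kate is a knight.
Paul is a knave.
Eve is a knight.
Frank is a knight.

Verification:
- Quinn (knight) says "Eve always speaks truthfully" - this is TRUE because Eve is a knight.
- Kate (knight) says "At least one of us is a knight" - this is TRUE because Quinn, Kate, Eve, and Frank are knights.
- Paul (knave) says "Frank and I are the same type" - this is FALSE (a lie) because Paul is a knave and Frank is a knight.
- Eve (knight) says "Kate always speaks truthfully" - this is TRUE because Kate is a knight.
- Frank (knight) says "Paul and I are different types" - this is TRUE because Frank is a knight and Paul is a knave.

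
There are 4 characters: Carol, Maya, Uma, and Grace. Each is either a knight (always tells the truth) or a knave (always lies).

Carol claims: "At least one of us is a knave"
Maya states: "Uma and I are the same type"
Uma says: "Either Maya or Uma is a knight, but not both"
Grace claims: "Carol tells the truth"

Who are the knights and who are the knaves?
Carol is a knight.
Maya is a knave.
Uma is a knight.
Grace is a knight.

Verification:
- Carol (knight) says "At least one of us is a knave" - this is TRUE because Maya is a knave.
- Maya (knave) says "Uma and I are the same type" - this is FALSE (a lie) because Maya is a knave and Uma is a knight.
- Uma (knight) says "Either Maya or Uma is a knight, but not both" - this is TRUE because Maya is a knave and Uma is a knight.
- Grace (knight) says "Carol tells the truth" - this is TRUE because Carol is a knight.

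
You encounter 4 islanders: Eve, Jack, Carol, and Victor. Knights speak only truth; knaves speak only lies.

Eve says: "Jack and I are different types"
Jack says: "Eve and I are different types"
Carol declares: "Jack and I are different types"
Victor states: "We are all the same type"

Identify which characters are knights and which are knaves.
Eve is a knave.
Jack is a knave.
Carol is a knight.
Victor is a knave.

Verification:
- Eve (knave) says "Jack and I are different types" - this is FALSE (a lie) because Eve is a knave and Jack is a knave.
- Jack (knave) says "Eve and I are different types" - this is FALSE (a lie) because Jack is a knave and Eve is a knave.
- Carol (knight) says "Jack and I are different types" - this is TRUE because Carol is a knight and Jack is a knave.
- Victor (knave) says "We are all the same type" - this is FALSE (a lie) because Carol is a knight and Eve, Jack, and Victor are knaves.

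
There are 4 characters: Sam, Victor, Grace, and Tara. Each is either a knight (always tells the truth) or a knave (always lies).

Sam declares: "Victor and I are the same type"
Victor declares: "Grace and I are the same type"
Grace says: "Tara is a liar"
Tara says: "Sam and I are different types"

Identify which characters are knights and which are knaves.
Sam is a knave.
Victor is a knight.
Grace is a knight.
Tara is a knave.

Verification:
- Sam (knave) says "Victor and I are the same type" - this is FALSE (a lie) because Sam is a knave and Victor is a knight.
- Victor (knight) says "Grace and I are the same type" - this is TRUE because Victor is a knight and Grace is a knight.
- Grace (knight) says "Tara is a liar" - this is TRUE because Tara is a knave.
- Tara (knave) says "Sam and I are different types" - this is FALSE (a lie) because Tara is a knave and Sam is a knave.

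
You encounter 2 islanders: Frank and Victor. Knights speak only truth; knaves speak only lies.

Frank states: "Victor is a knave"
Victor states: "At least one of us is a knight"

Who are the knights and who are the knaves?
Frank is a knave.
Victor is a knight.

Verification:
- Frank (knave) says "Victor is a knave" - this is FALSE (a lie) because Victor is a knight.
- Victor (knight) says "At least one of us is a knight" - this is TRUE because Victor is a knight.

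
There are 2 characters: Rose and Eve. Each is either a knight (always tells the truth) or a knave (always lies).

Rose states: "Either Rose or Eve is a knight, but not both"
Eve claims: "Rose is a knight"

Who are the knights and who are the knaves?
Rose is a knave.
Eve is a knave.

Verification:
- Rose (knave) says "Either Rose or Eve is a knight, but not both" - this is FALSE (a lie) because Rose is a knave and Eve is a knave.
- Eve (knave) says "Rose is a knight" - this is FALSE (a lie) because Rose is a knave.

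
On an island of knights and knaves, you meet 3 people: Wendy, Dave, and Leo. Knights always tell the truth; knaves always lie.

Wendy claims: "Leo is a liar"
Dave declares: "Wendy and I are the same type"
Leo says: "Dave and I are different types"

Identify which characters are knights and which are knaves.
Wendy is a knight.
Dave is a knave.
Leo is a knave.

Verification:
- Wendy (knight) says "Leo is a liar" - this is TRUE because Leo is a knave.
- Dave (knave) says "Wendy and I are the same type" - this is FALSE (a lie) because Dave is a knave and Wendy is a knight.
- Leo (knave) says "Dave and I are different types" - this is FALSE (a lie) because Leo is a knave and Dave is a knave.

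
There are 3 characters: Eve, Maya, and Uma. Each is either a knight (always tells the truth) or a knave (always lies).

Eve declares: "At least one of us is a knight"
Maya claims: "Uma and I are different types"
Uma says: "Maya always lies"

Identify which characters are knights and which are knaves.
Eve is a knight.
Maya is a knight.
Uma is a knave.

Verification:
- Eve (knight) says "At least one of us is a knight" - this is TRUE because Eve and Maya are knights.
- Maya (knight) says "Uma and I are different types" - this is TRUE because Maya is a knight and Uma is a knave.
- Uma (knave) says "Maya always lies" - this is FALSE (a lie) because Maya is a knight.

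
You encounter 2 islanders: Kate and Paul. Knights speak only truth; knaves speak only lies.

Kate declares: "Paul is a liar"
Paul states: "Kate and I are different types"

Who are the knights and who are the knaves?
Kate is a knave.
Paul is a knight.

Verification:
- Kate (knave) says "Paul is a liar" - this is FALSE (a lie) because Paul is a knight.
- Paul (knight) says "Kate and I are different types" - this is TRUE because Paul is a knight and Kate is a knave.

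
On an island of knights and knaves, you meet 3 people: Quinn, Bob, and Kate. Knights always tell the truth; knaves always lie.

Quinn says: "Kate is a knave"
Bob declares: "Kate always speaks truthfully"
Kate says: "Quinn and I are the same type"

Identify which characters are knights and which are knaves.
Quinn is a knight.
Bob is a knave.
Kate is a knave.

Verification:
- Quinn (knight) says "Kate is a knave" - this is TRUE because Kate is a knave.
- Bob (knave) says "Kate always speaks truthfully" - this is FALSE (a lie) because Kate is a knave.
- Kate (knave) says "Quinn and I are the same type" - this is FALSE (a lie) because Kate is a knave and Quinn is a knight.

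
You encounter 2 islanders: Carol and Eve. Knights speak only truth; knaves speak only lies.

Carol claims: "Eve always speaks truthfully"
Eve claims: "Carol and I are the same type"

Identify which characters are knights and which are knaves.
Carol is a knight.
Eve is a knight.

Verification:
- Carol (knight) says "Eve always speaks truthfully" - this is TRUE because Eve is a knight.
- Eve (knight) says "Carol and I are the same type" - this is TRUE because Eve is a knight and Carol is a knight.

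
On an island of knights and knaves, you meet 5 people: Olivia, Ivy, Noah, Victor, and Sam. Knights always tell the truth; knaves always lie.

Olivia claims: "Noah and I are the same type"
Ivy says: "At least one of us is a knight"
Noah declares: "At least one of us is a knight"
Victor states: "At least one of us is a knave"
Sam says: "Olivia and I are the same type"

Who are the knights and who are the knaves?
Olivia is a knight.
Ivy is a knight.
Noah is a knight.
Victor is a knight.
Sam is a knave.

Verification:
- Olivia (knight) says "Noah and I are the same type" - this is TRUE because Olivia is a knight and Noah is a knight.
- Ivy (knight) says "At least one of us is a knight" - this is TRUE because Olivia, Ivy, Noah, and Victor are knights.
- Noah (knight) says "At least one of us is a knight" - this is TRUE because Olivia, Ivy, Noah, and Victor are knights.
- Victor (knight) says "At least one of us is a knave" - this is TRUE because Sam is a knave.
- Sam (knave) says "Olivia and I are the same type" - this is FALSE (a lie) because Sam is a knave and Olivia is a knight.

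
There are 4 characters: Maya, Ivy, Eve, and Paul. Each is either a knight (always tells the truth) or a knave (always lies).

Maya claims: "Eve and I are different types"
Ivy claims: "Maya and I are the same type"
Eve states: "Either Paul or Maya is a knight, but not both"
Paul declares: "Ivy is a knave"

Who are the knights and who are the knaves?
Maya is a knight.
Ivy is a knave.
Eve is a knave.
Paul is a knight.

Verification:
- Maya (knight) says "Eve and I are different types" - this is TRUE because Maya is a knight and Eve is a knave.
- Ivy (knave) says "Maya and I are the same type" - this is FALSE (a lie) because Ivy is a knave and Maya is a knight.
- Eve (knave) says "Either Paul or Maya is a knight, but not both" - this is FALSE (a lie) because Paul is a knight and Maya is a knight.
- Paul (knight) says "Ivy is a knave" - this is TRUE because Ivy is a knave.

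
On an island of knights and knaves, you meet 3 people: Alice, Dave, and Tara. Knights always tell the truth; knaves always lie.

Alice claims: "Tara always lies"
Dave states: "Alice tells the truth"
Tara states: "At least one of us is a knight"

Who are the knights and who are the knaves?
Alice is a knave.
Dave is a knave.
Tara is a knight.

Verification:
- Alice (knave) says "Tara always lies" - this is FALSE (a lie) because Tara is a knight.
- Dave (knave) says "Alice tells the truth" - this is FALSE (a lie) because Alice is a knave.
- Tara (knight) says "At least one of us is a knight" - this is TRUE because Tara is a knight.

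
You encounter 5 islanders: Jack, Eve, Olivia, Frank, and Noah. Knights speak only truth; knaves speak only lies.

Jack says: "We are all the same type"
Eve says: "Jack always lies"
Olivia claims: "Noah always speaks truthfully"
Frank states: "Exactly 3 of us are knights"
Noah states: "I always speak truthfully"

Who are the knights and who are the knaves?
Jack is a knave.
Eve is a knight.
Olivia is a knave.
Frank is a knave.
Noah is a knave.

Verification:
- Jack (knave) says "We are all the same type" - this is FALSE (a lie) because Eve is a knight and Jack, Olivia, Frank, and Noah are knaves.
- Eve (knight) says "Jack always lies" - this is TRUE because Jack is a knave.
- Olivia (knave) says "Noah always speaks truthfully" - this is FALSE (a lie) because Noah is a knave.
- Frank (knave) says "Exactly 3 of us are knights" - this is FALSE (a lie) because there are 1 knights.
- Noah (knave) says "I always speak truthfully" - this is FALSE (a lie) because Noah is a knave.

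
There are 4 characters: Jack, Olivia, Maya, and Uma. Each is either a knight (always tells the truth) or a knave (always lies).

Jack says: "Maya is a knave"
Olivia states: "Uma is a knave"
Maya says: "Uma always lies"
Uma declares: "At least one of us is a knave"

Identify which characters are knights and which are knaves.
Jack is a knight.
Olivia is a knave.
Maya is a knave.
Uma is a knight.

Verification:
- Jack (knight) says "Maya is a knave" - this is TRUE because Maya is a knave.
- Olivia (knave) says "Uma is a knave" - this is FALSE (a lie) because Uma is a knight.
- Maya (knave) says "Uma always lies" - this is FALSE (a lie) because Uma is a knight.
- Uma (knight) says "At least one of us is a knave" - this is TRUE because Olivia and Maya are knaves.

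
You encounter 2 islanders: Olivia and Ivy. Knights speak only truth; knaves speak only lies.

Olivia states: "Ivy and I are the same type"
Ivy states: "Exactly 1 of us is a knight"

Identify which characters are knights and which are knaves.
Olivia is a knave.
Ivy is a knight.

Verification:
- Olivia (knave) says "Ivy and I are the same type" - this is FALSE (a lie) because Olivia is a knave and Ivy is a knight.
- Ivy (knight) says "Exactly 1 of us is a knight" - this is TRUE because there are 1 knights.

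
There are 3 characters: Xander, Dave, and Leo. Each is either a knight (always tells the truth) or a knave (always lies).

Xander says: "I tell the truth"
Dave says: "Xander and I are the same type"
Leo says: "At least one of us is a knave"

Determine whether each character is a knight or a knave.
Xander is a knight.
Dave is a knave.
Leo is a knight.

Verification:
- Xander (knight) says "I tell the truth" - this is TRUE because Xander is a knight.
- Dave (knave) says "Xander and I are the same type" - this is FALSE (a lie) because Dave is a knave and Xander is a knight.
- Leo (knight) says "At least one of us is a knave" - this is TRUE because Dave is a knave.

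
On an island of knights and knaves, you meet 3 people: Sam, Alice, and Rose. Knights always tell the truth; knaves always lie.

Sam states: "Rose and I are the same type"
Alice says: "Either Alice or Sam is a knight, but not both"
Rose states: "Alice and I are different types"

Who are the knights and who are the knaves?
Sam is a knave.
Alice is a knave.
Rose is a knight.

Verification:
- Sam (knave) says "Rose and I are the same type" - this is FALSE (a lie) because Sam is a knave and Rose is a knight.
- Alice (knave) says "Either Alice or Sam is a knight, but not both" - this is FALSE (a lie) because Alice is a knave and Sam is a knave.
- Rose (knight) says "Alice and I are different types" - this is TRUE because Rose is a knight and Alice is a knave.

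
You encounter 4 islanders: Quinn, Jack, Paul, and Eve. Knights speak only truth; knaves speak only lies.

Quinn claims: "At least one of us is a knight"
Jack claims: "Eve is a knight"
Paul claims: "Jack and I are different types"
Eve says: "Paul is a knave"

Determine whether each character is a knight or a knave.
Quinn is a knight.
Jack is a knave.
Paul is a knight.
Eve is a knave.

Verification:
- Quinn (knight) says "At least one of us is a knight" - this is TRUE because Quinn and Paul are knights.
- Jack (knave) says "Eve is a knight" - this is FALSE (a lie) because Eve is a knave.
- Paul (knight) says "Jack and I are different types" - this is TRUE because Paul is a knight and Jack is a knave.
- Eve (knave) says "Paul is a knave" - this is FALSE (a lie) because Paul is a knight.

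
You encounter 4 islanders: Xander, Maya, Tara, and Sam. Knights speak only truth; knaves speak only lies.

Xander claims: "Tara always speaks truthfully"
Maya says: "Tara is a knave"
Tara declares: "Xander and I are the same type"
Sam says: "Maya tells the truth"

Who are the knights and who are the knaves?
Xander is a knight.
Maya is a knave.
Tara is a knight.
Sam is a knave.

Verification:
- Xander (knight) says "Tara always speaks truthfully" - this is TRUE because Tara is a knight.
- Maya (knave) says "Tara is a knave" - this is FALSE (a lie) because Tara is a knight.
- Tara (knight) says "Xander and I are the same type" - this is TRUE because Tara is a knight and Xander is a knight.
- Sam (knave) says "Maya tells the truth" - this is FALSE (a lie) because Maya is a knave.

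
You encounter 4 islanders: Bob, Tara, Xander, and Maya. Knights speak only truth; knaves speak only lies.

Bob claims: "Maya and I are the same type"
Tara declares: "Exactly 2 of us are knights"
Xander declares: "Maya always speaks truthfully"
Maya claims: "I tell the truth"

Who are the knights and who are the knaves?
Bob is a knight.
Tara is a knave.
Xander is a knight.
Maya is a knight.

Verification:
- Bob (knight) says "Maya and I are the same type" - this is TRUE because Bob is a knight and Maya is a knight.
- Tara (knave) says "Exactly 2 of us are knights" - this is FALSE (a lie) because there are 3 knights.
- Xander (knight) says "Maya always speaks truthfully" - this is TRUE because Maya is a knight.
- Maya (knight) says "I tell the truth" - this is TRUE because Maya is a knight.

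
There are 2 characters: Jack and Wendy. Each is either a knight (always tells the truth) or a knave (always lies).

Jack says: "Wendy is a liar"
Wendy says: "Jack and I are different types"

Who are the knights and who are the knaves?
Jack is a knave.
Wendy is a knight.

Verification:
- Jack (knave) says "Wendy is a liar" - this is FALSE (a lie) because Wendy is a knight.
- Wendy (knight) says "Jack and I are different types" - this is TRUE because Wendy is a knight and Jack is a knave.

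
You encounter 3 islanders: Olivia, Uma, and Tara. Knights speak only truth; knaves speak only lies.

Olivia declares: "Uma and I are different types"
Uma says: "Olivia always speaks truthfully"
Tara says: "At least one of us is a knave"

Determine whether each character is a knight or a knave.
Olivia is a knave.
Uma is a knave.
Tara is a knight.

Verification:
- Olivia (knave) says "Uma and I are different types" - this is FALSE (a lie) because Olivia is a knave and Uma is a knave.
- Uma (knave) says "Olivia always speaks truthfully" - this is FALSE (a lie) because Olivia is a knave.
- Tara (knight) says "At least one of us is a knave" - this is TRUE because Olivia and Uma are knaves.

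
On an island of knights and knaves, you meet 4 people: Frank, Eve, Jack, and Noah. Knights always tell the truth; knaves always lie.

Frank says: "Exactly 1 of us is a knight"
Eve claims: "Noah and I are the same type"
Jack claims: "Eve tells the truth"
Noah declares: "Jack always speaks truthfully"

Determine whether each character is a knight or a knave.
Frank is a knave.
Eve is a knight.
Jack is a knight.
Noah is a knight.

Verification:
- Frank (knave) says "Exactly 1 of us is a knight" - this is FALSE (a lie) because there are 3 knights.
- Eve (knight) says "Noah and I are the same type" - this is TRUE because Eve is a knight and Noah is a knight.
- Jack (knight) says "Eve tells the truth" - this is TRUE because Eve is a knight.
- Noah (knight) says "Jack always speaks truthfully" - this is TRUE because Jack is a knight.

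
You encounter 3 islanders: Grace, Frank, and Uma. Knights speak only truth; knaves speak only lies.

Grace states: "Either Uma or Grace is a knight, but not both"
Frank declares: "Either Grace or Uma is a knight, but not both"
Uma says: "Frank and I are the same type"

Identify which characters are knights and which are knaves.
Grace is a knight.
Frank is a knight.
Uma is a knave.

Verification:
- Grace (knight) says "Either Uma or Grace is a knight, but not both" - this is TRUE because Uma is a knave and Grace is a knight.
- Frank (knight) says "Either Grace or Uma is a knight, but not both" - this is TRUE because Grace is a knight and Uma is a knave.
- Uma (knave) says "Frank and I are the same type" - this is FALSE (a lie) because Uma is a knave and Frank is a knight.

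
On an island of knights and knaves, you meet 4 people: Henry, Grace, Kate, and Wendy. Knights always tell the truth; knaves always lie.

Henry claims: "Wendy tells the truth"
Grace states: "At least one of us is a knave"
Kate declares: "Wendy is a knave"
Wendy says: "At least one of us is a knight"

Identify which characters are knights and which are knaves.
Henry is a knight.
Grace is a knight.
Kate is a knave.
Wendy is a knight.

Verification:
- Henry (knight) says "Wendy tells the truth" - this is TRUE because Wendy is a knight.
- Grace (knight) says "At least one of us is a knave" - this is TRUE because Kate is a knave.
- Kate (knave) says "Wendy is a knave" - this is FALSE (a lie) because Wendy is a knight.
- Wendy (knight) says "At least one of us is a knight" - this is TRUE because Henry, Grace, and Wendy are knights.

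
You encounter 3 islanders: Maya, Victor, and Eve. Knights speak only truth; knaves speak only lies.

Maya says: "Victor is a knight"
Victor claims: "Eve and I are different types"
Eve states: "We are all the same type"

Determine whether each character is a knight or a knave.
Maya is a knight.
Victor is a knight.
Eve is a knave.

Verification:
- Maya (knight) says "Victor is a knight" - this is TRUE because Victor is a knight.
- Victor (knight) says "Eve and I are different types" - this is TRUE because Victor is a knight and Eve is a knave.
- Eve (knave) says "We are all the same type" - this is FALSE (a lie) because Maya and Victor are knights and Eve is a knave.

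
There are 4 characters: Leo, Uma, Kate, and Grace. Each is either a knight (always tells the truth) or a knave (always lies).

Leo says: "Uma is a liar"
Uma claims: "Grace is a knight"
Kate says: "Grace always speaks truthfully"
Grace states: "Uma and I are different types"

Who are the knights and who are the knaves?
Leo is a knight.
Uma is a knave.
Kate is a knave.
Grace is a knave.

Verification:
- Leo (knight) says "Uma is a liar" - this is TRUE because Uma is a knave.
- Uma (knave) says "Grace is a knight" - this is FALSE (a lie) because Grace is a knave.
- Kate (knave) says "Grace always speaks truthfully" - this is FALSE (a lie) because Grace is a knave.
- Grace (knave) says "Uma and I are different types" - this is FALSE (a lie) because Grace is a knave and Uma is a knave.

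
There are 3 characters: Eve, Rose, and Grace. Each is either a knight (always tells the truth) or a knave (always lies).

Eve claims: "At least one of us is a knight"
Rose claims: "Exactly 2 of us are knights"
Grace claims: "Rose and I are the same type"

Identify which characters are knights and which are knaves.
Eve is a knight.
Rose is a knight.
Grace is a knave.

Verification:
- Eve (knight) says "At least one of us is a knight" - this is TRUE because Eve and Rose are knights.
- Rose (knight) says "Exactly 2 of us are knights" - this is TRUE because there are 2 knights.
- Grace (knave) says "Rose and I are the same type" - this is FALSE (a lie) because Grace is a knave and Rose is a knight.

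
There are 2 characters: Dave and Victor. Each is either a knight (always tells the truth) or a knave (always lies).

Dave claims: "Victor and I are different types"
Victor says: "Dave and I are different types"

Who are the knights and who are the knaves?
Dave is a knave.
Victor is a knave.

Verification:
- Dave (knave) says "Victor and I are different types" - this is FALSE (a lie) because Dave is a knave and Victor is a knave.
- Victor (knave) says "Dave and I are different types" - this is FALSE (a lie) because Victor is a knave and Dave is a knave.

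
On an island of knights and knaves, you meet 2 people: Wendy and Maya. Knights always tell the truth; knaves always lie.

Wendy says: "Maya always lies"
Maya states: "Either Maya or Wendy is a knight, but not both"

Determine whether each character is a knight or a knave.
Wendy is a knave.
Maya is a knight.

Verification:
- Wendy (knave) says "Maya always lies" - this is FALSE (a lie) because Maya is a knight.
- Maya (knight) says "Either Maya or Wendy is a knight, but not both" - this is TRUE because Maya is a knight and Wendy is a knave.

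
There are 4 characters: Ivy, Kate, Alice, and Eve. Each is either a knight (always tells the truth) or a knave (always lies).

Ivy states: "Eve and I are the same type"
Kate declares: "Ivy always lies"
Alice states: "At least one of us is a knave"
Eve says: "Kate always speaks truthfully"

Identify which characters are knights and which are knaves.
Ivy is a knave.
Kate is a knight.
Alice is a knight.
Eve is a knight.

Verification:
- Ivy (knave) says "Eve and I are the same type" - this is FALSE (a lie) because Ivy is a knave and Eve is a knight.
- Kate (knight) says "Ivy always lies" - this is TRUE because Ivy is a knave.
- Alice (knight) says "At least one of us is a knave" - this is TRUE because Ivy is a knave.
- Eve (knight) says "Kate always speaks truthfully" - this is TRUE because Kate is a knight.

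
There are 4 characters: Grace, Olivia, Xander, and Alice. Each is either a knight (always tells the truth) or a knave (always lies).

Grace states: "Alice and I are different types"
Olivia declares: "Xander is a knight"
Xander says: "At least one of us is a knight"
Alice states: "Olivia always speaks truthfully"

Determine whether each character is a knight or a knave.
Grace is a knave.
Olivia is a knave.
Xander is a knave.
Alice is a knave.

Verification:
- Grace (knave) says "Alice and I are different types" - this is FALSE (a lie) because Grace is a knave and Alice is a knave.
- Olivia (knave) says "Xander is a knight" - this is FALSE (a lie) because Xander is a knave.
- Xander (knave) says "At least one of us is a knight" - this is FALSE (a lie) because no one is a knight.
- Alice (knave) says "Olivia always speaks truthfully" - this is FALSE (a lie) because Olivia is a knave.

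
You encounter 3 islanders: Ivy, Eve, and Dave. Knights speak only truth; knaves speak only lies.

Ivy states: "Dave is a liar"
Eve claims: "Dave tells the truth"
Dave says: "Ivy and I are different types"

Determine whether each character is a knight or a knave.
Ivy is a knave.
Eve is a knight.
Dave is a knight.

Verification:
- Ivy (knave) says "Dave is a liar" - this is FALSE (a lie) because Dave is a knight.
- Eve (knight) says "Dave tells the truth" - this is TRUE because Dave is a knight.
- Dave (knight) says "Ivy and I are different types" - this is TRUE because Dave is a knight and Ivy is a knave.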